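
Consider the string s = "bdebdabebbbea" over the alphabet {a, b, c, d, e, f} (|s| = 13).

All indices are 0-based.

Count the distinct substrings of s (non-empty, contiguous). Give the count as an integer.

78

rank | idx | suffix
   0 |  12 | a
   1 |   5 | abebbbea
   2 |   8 | bbbea
   3 |   9 | bbea
   4 |   3 | bdabebbbea
   5 |   0 | bdebdabebbbea
   6 |  10 | bea
   7 |   6 | bebbbea
   8 |   4 | dabebbbea
   9 |   1 | debdabebbbea
  10 |  11 | ea
  11 |   7 | ebbbea
  12 |   2 | ebdabebbbea

SA = [12, 5, 8, 9, 3, 0, 10, 6, 4, 1, 11, 7, 2]
[i] adj suffixes → lcp
  [1] 12/5 → 1 ('a')
  [2] 5/8 → 0 ('')
  [3] 8/9 → 2 ('bb')
  [4] 9/3 → 1 ('b')
  [5] 3/0 → 2 ('bd')
  [6] 0/10 → 1 ('b')
  [7] 10/6 → 2 ('be')
  [8] 6/4 → 0 ('')
  [9] 4/1 → 1 ('d')
  [10] 1/11 → 0 ('')
  [11] 11/7 → 1 ('e')
  [12] 7/2 → 2 ('eb')

n(n+1)/2 = 13·14/2 = 91
Σ LCP = 0 + 1 + 0 + 2 + 1 + 2 + 1 + 2 + 0 + 1 + 0 + 1 + 2 = 13
distinct = 91 − 13 = 78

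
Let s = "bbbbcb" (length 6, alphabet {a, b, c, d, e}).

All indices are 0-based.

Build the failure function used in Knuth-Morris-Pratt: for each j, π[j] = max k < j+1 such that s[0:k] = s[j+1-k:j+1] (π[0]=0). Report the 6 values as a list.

[0, 1, 2, 3, 0, 1]

π[0] = 0
j=1 s[j]='b': π[1]=1 (border 'b')
j=2 s[j]='b': π[2]=2 (border 'bb')
j=3 s[j]='b': π[3]=3 (border 'bbb')
j=4 s[j]='c': k: 3→2→1→0; π[4]=0 (border '')
j=5 s[j]='b': π[5]=1 (border 'b')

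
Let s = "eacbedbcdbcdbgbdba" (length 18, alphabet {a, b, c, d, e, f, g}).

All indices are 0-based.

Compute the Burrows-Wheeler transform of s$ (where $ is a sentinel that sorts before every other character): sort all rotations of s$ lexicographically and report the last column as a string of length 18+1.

abedddgcdabbbecc$bb

rank  rotation             last
    0  $eacbedbcdbcdbgbdba  a
    1  a$eacbedbcdbcdbgbdb  b
    2  acbedbcdbcdbgbdba$e  e
    3  ba$eacbedbcdbcdbgbd  d
    4  bcdbcdbgbdba$eacbed  d
    5  bcdbgbdba$eacbedbcd  d
    6  bdba$eacbedbcdbcdbg  g
    7  bedbcdbcdbgbdba$eac  c
    8  bgbdba$eacbedbcdbcd  d
    9  cbedbcdbcdbgbdba$ea  a
   10  cdbcdbgbdba$eacbedb  b
   11  cdbgbdba$eacbedbcdb  b
   12  dba$eacbedbcdbcdbgb  b
   13  dbcdbcdbgbdba$eacbe  e
   14  dbcdbgbdba$eacbedbc  c
   15  dbgbdba$eacbedbcdbc  c
   16  eacbedbcdbcdbgbdba$  $
   17  edbcdbcdbgbdba$eacb  b
   18  gbdba$eacbedbcdbcdb  b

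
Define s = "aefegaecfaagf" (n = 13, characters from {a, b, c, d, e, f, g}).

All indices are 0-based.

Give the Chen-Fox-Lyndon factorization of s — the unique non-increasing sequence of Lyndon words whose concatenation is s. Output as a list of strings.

emit factor 1: 'aefeg' (i=0, period=5)
emit factor 2: 'aecf' (i=5, period=4)
emit factor 3: 'aagf' (i=9, period=4)

["aefeg", "aecf", "aagf"]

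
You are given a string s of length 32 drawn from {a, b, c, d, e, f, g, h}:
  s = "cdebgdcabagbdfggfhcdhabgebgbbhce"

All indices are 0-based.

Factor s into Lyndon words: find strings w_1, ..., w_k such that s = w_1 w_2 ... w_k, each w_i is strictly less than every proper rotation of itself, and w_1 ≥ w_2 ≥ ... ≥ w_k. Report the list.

["cde", "bgdc", "abagbdfggfhcdhabgebgbbhce"]

emit factor 1: 'cde' (i=0, period=3)
emit factor 2: 'bgdc' (i=3, period=4)
emit factor 3: 'abagbdfggfhcdhabgebgbbhce' (i=7, period=25)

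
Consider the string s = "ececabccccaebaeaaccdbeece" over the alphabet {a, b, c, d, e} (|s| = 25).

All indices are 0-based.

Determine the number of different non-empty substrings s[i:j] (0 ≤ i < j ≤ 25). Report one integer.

295

rank | idx | suffix
   0 |  15 | aaccdbeece
   1 |   4 | abccccaebaeaaccdbeece
   2 |  16 | accdbeece
   3 |  13 | aeaaccdbeece
   4 |  10 | aebaeaaccdbeece
   5 |  12 | baeaaccdbeece
   6 |   5 | bccccaebaeaaccdbeece
   7 |  20 | beece
   8 |   3 | cabccccaebaeaaccdbeece
   9 |   9 | caebaeaaccdbeece
  10 |   8 | ccaebaeaaccdbeece
  11 |   7 | cccaebaeaaccdbeece
  12 |   6 | ccccaebaeaaccdbeece
  13 |  17 | ccdbeece
  14 |  18 | cdbeece
  15 |  23 | ce
  16 |   1 | cecabccccaebaeaaccdbeece
  17 |  19 | dbeece
  18 |  24 | e
  19 |  14 | eaaccdbeece
  20 |  11 | ebaeaaccdbeece
  21 |   2 | ecabccccaebaeaaccdbeece
  22 |  22 | ece
  23 |   0 | ececabccccaebaeaaccdbeece
  24 |  21 | eece

SA = [15, 4, 16, 13, 10, 12, 5, 20, 3, 9, 8, 7, 6, 17, 18, 23, 1, 19, 24, 14, 11, 2, 22, 0, 21]
[i] adj suffixes → lcp
  [1] 15/4 → 1 ('a')
  [2] 4/16 → 1 ('a')
  [3] 16/13 → 1 ('a')
  [4] 13/10 → 2 ('ae')
  [5] 10/12 → 0 ('')
  [6] 12/5 → 1 ('b')
  [7] 5/20 → 1 ('b')
  [8] 20/3 → 0 ('')
  [9] 3/9 → 2 ('ca')
  [10] 9/8 → 1 ('c')
  [11] 8/7 → 2 ('cc')
  [12] 7/6 → 3 ('ccc')
  [13] 6/17 → 2 ('cc')
  [14] 17/18 → 1 ('c')
  [15] 18/23 → 1 ('c')
  [16] 23/1 → 2 ('ce')
  [17] 1/19 → 0 ('')
  [18] 19/24 → 0 ('')
  [19] 24/14 → 1 ('e')
  [20] 14/11 → 1 ('e')
  [21] 11/2 → 1 ('e')
  [22] 2/22 → 2 ('ec')
  [23] 22/0 → 3 ('ece')
  [24] 0/21 → 1 ('e')

n(n+1)/2 = 25·26/2 = 325
Σ LCP = 0 + 1 + 1 + 1 + 2 + 0 + 1 + 1 + 0 + 2 + 1 + 2 + 3 + 2 + 1 + 1 + 2 + 0 + 0 + 1 + 1 + 1 + 2 + 3 + 1 = 30
distinct = 325 − 30 = 295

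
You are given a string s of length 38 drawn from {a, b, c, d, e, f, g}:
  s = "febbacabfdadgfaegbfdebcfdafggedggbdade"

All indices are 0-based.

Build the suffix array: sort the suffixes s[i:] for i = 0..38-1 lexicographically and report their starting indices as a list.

[6, 4, 35, 10, 14, 25, 3, 2, 21, 33, 7, 17, 5, 22, 34, 9, 24, 36, 19, 11, 30, 37, 1, 20, 29, 15, 13, 8, 23, 18, 0, 26, 32, 16, 28, 12, 31, 27]

rank | idx | suffix
   0 |   6 | abfdadgfaegbfdebcfdafggedggbdade
   1 |   4 | acabfdadgfaegbfdebcfdafggedggbdade
   2 |  35 | ade
   3 |  10 | adgfaegbfdebcfdafggedggbdade
   4 |  14 | aegbfdebcfdafggedggbdade
   5 |  25 | afggedggbdade
   6 |   3 | bacabfdadgfaegbfdebcfdafggedggbdade
   7 |   2 | bbacabfdadgfaegbfdebcfdafggedggbdade
   8 |  21 | bcfdafggedggbdade
   9 |  33 | bdade
  10 |   7 | bfdadgfaegbfdebcfdafggedggbdade
  11 |  17 | bfdebcfdafggedggbdade
  12 |   5 | cabfdadgfaegbfdebcfdafggedggbdade
  13 |  22 | cfdafggedggbdade
  14 |  34 | dade
  15 |   9 | dadgfaegbfdebcfdafggedggbdade
  16 |  24 | dafggedggbdade
  17 |  36 | de
  18 |  19 | debcfdafggedggbdade
  19 |  11 | dgfaegbfdebcfdafggedggbdade
  20 |  30 | dggbdade
  21 |  37 | e
  22 |   1 | ebbacabfdadgfaegbfdebcfdafggedggbdade
  23 |  20 | ebcfdafggedggbdade
  24 |  29 | edggbdade
  25 |  15 | egbfdebcfdafggedggbdade
  26 |  13 | faegbfdebcfdafggedggbdade
  27 |   8 | fdadgfaegbfdebcfdafggedggbdade
  28 |  23 | fdafggedggbdade
  29 |  18 | fdebcfdafggedggbdade
  30 |   0 | febbacabfdadgfaegbfdebcfdafggedggbdade
  31 |  26 | fggedggbdade
  32 |  32 | gbdade
  33 |  16 | gbfdebcfdafggedggbdade
  34 |  28 | gedggbdade
  35 |  12 | gfaegbfdebcfdafggedggbdade
  36 |  31 | ggbdade
  37 |  27 | ggedggbdade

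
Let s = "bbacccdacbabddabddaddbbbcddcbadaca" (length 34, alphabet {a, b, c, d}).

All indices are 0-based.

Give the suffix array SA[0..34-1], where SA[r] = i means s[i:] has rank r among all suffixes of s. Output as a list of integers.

rank | idx | suffix
   0 |  33 | a
   1 |  10 | abddabddaddbbbcddcbadaca
   2 |  14 | abddaddbbbcddcbadaca
   3 |  31 | aca
   4 |   7 | acbabddabddaddbbbcddcbadaca
   5 |   2 | acccdacbabddabddaddbbbcddcbadaca
   6 |  29 | adaca
   7 |  18 | addbbbcddcbadaca
   8 |   9 | babddabddaddbbbcddcbadaca
   9 |   1 | bacccdacbabddabddaddbbbcddcbadaca
  10 |  28 | badaca
  11 |   0 | bbacccdacbabddabddaddbbbcddcbadaca
  12 |  21 | bbbcddcbadaca
  13 |  22 | bbcddcbadaca
  14 |  23 | bcddcbadaca
  15 |  11 | bddabddaddbbbcddcbadaca
  16 |  15 | bddaddbbbcddcbadaca
  17 |  32 | ca
  18 |   8 | cbabddabddaddbbbcddcbadaca
  19 |  27 | cbadaca
  20 |   3 | cccdacbabddabddaddbbbcddcbadaca
  21 |   4 | ccdacbabddabddaddbbbcddcbadaca
  22 |   5 | cdacbabddabddaddbbbcddcbadaca
  23 |  24 | cddcbadaca
  24 |  13 | dabddaddbbbcddcbadaca
  25 |  30 | daca
  26 |   6 | dacbabddabddaddbbbcddcbadaca
  27 |  17 | daddbbbcddcbadaca
  28 |  20 | dbbbcddcbadaca
  29 |  26 | dcbadaca
  30 |  12 | ddabddaddbbbcddcbadaca
  31 |  16 | ddaddbbbcddcbadaca
  32 |  19 | ddbbbcddcbadaca
  33 |  25 | ddcbadaca

[33, 10, 14, 31, 7, 2, 29, 18, 9, 1, 28, 0, 21, 22, 23, 11, 15, 32, 8, 27, 3, 4, 5, 24, 13, 30, 6, 17, 20, 26, 12, 16, 19, 25]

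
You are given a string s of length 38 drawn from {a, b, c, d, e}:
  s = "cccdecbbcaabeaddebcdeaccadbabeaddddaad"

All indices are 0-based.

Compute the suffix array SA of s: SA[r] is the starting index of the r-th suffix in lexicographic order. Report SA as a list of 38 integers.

rank→(start, suffix):
  0 → (9, 'aabeaddebcdeaccadbabeaddddaad')
  1 → (35, 'aad')
  2 → (27, 'abeaddddaad')
  3 → (10, 'abeaddebcdeaccadbabeaddddaad')
  4 → (21, 'accadbabeaddddaad')
  5 → (36, 'ad')
  6 → (24, 'adbabeaddddaad')
  7 → (30, 'addddaad')
  8 → (13, 'addebcdeaccadbabeaddddaad')
  9 → (26, 'babeaddddaad')
  10 → (6, 'bbcaabeaddebcdeaccadbabeaddddaad')
  11 → (7, 'bcaabeaddebcdeaccadbabeaddddaad')
  12 → (17, 'bcdeaccadbabeaddddaad')
  13 → (28, 'beaddddaad')
  14 → (11, 'beaddebcdeaccadbabeaddddaad')
  15 → (8, 'caabeaddebcdeaccadbabeaddddaad')
  16 → (23, 'cadbabeaddddaad')
  17 → (5, 'cbbcaabeaddebcdeaccadbabeaddddaad')
  18 → (22, 'ccadbabeaddddaad')
  19 → (0, 'cccdecbbcaabeaddebcdeaccadbabeaddddaad')
  20 → (1, 'ccdecbbcaabeaddebcdeaccadbabeaddddaad')
  21 → (18, 'cdeaccadbabeaddddaad')
  22 → (2, 'cdecbbcaabeaddebcdeaccadbabeaddddaad')
  23 → (37, 'd')
  24 → (34, 'daad')
  25 → (25, 'dbabeaddddaad')
  26 → (33, 'ddaad')
  27 → (32, 'dddaad')
  28 → (31, 'ddddaad')
  29 → (14, 'ddebcdeaccadbabeaddddaad')
  30 → (19, 'deaccadbabeaddddaad')
  31 → (15, 'debcdeaccadbabeaddddaad')
  32 → (3, 'decbbcaabeaddebcdeaccadbabeaddddaad')
  33 → (20, 'eaccadbabeaddddaad')
  34 → (29, 'eaddddaad')
  35 → (12, 'eaddebcdeaccadbabeaddddaad')
  36 → (16, 'ebcdeaccadbabeaddddaad')
  37 → (4, 'ecbbcaabeaddebcdeaccadbabeaddddaad')

[9, 35, 27, 10, 21, 36, 24, 30, 13, 26, 6, 7, 17, 28, 11, 8, 23, 5, 22, 0, 1, 18, 2, 37, 34, 25, 33, 32, 31, 14, 19, 15, 3, 20, 29, 12, 16, 4]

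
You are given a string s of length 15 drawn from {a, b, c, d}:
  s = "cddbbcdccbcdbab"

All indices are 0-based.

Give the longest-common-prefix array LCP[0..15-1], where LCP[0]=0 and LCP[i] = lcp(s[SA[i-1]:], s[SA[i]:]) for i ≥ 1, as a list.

[0, 0, 1, 1, 1, 3, 0, 1, 1, 2, 2, 0, 2, 1, 1]

rank→(start, suffix):
  0 → (13, 'ab')
  1 → (14, 'b')
  2 → (12, 'bab')
  3 → (3, 'bbcdccbcdbab')
  4 → (9, 'bcdbab')
  5 → (4, 'bcdccbcdbab')
  6 → (8, 'cbcdbab')
  7 → (7, 'ccbcdbab')
  8 → (10, 'cdbab')
  9 → (5, 'cdccbcdbab')
  10 → (0, 'cddbbcdccbcdbab')
  11 → (11, 'dbab')
  12 → (2, 'dbbcdccbcdbab')
  13 → (6, 'dccbcdbab')
  14 → (1, 'ddbbcdccbcdbab')

SA = [13, 14, 12, 3, 9, 4, 8, 7, 10, 5, 0, 11, 2, 6, 1]
[i] adj suffixes → lcp
  [1] 13/14 → 0 ('')
  [2] 14/12 → 1 ('b')
  [3] 12/3 → 1 ('b')
  [4] 3/9 → 1 ('b')
  [5] 9/4 → 3 ('bcd')
  [6] 4/8 → 0 ('')
  [7] 8/7 → 1 ('c')
  [8] 7/10 → 1 ('c')
  [9] 10/5 → 2 ('cd')
  [10] 5/0 → 2 ('cd')
  [11] 0/11 → 0 ('')
  [12] 11/2 → 2 ('db')
  [13] 2/6 → 1 ('d')
  [14] 6/1 → 1 ('d')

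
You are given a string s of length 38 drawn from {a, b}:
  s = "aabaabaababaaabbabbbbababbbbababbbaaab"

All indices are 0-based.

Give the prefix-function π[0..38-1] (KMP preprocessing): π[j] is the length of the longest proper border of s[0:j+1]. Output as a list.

[0, 1, 0, 1, 2, 3, 4, 5, 6, 7, 0, 1, 2, 2, 3, 0, 1, 0, 0, 0, 0, 1, 0, 1, 0, 0, 0, 0, 1, 0, 1, 0, 0, 0, 1, 2, 2, 3]

π[0] = 0
j=1 s[j]='a': π[1]=1 (border 'a')
j=2 s[j]='b': k: 1→0; π[2]=0 (border '')
j=3 s[j]='a': π[3]=1 (border 'a')
j=4 s[j]='a': π[4]=2 (border 'aa')
j=5 s[j]='b': π[5]=3 (border 'aab')
j=6 s[j]='a': π[6]=4 (border 'aaba')
j=7 s[j]='a': π[7]=5 (border 'aabaa')
j=8 s[j]='b': π[8]=6 (border 'aabaab')
j=9 s[j]='a': π[9]=7 (border 'aabaaba')
j=10 s[j]='b': k: 7→4→1→0; π[10]=0 (border '')
j=11 s[j]='a': π[11]=1 (border 'a')
j=12 s[j]='a': π[12]=2 (border 'aa')
j=13 s[j]='a': k: 2→1; π[13]=2 (border 'aa')
j=14 s[j]='b': π[14]=3 (border 'aab')
j=15 s[j]='b': k: 3→0; π[15]=0 (border '')
j=16 s[j]='a': π[16]=1 (border 'a')
j=17 s[j]='b': k: 1→0; π[17]=0 (border '')
j=18 s[j]='b': π[18]=0 (border '')
j=19 s[j]='b': π[19]=0 (border '')
j=20 s[j]='b': π[20]=0 (border '')
j=21 s[j]='a': π[21]=1 (border 'a')
j=22 s[j]='b': k: 1→0; π[22]=0 (border '')
j=23 s[j]='a': π[23]=1 (border 'a')
j=24 s[j]='b': k: 1→0; π[24]=0 (border '')
j=25 s[j]='b': π[25]=0 (border '')
j=26 s[j]='b': π[26]=0 (border '')
j=27 s[j]='b': π[27]=0 (border '')
j=28 s[j]='a': π[28]=1 (border 'a')
j=29 s[j]='b': k: 1→0; π[29]=0 (border '')
j=30 s[j]='a': π[30]=1 (border 'a')
j=31 s[j]='b': k: 1→0; π[31]=0 (border '')
j=32 s[j]='b': π[32]=0 (border '')
j=33 s[j]='b': π[33]=0 (border '')
j=34 s[j]='a': π[34]=1 (border 'a')
j=35 s[j]='a': π[35]=2 (border 'aa')
j=36 s[j]='a': k: 2→1; π[36]=2 (border 'aa')
j=37 s[j]='b': π[37]=3 (border 'aab')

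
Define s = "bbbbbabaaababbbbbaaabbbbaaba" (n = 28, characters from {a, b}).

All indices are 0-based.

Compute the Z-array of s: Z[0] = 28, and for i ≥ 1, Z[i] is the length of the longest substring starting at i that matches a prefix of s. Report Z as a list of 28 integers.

Z[0]=28
i=1: outside box; Z[1]=4 scan→box=[1,5)
i=2: min(r-i=3, Z[1]=4)=3; Z[2]=3
i=3: min(r-i=2, Z[2]=3)=2; Z[3]=2
i=4: min(r-i=1, Z[3]=2)=1; Z[4]=1
i=5: outside box; Z[5]=0
i=6: outside box; Z[6]=1 scan→box=[6,7)
i=7: outside box; Z[7]=0
i=8: outside box; Z[8]=0
i=9: outside box; Z[9]=0
i=10: outside box; Z[10]=1 scan→box=[10,11)
i=11: outside box; Z[11]=0
i=12: outside box; Z[12]=6 scan→box=[12,18)
i=13: min(r-i=5, Z[1]=4)=4; Z[13]=4
i=14: min(r-i=4, Z[2]=3)=3; Z[14]=3
i=15: min(r-i=3, Z[3]=2)=2; Z[15]=2
i=16: min(r-i=2, Z[4]=1)=1; Z[16]=1
i=17: min(r-i=1, Z[5]=0)=0; Z[17]=0
i=18: outside box; Z[18]=0
i=19: outside box; Z[19]=0
i=20: outside box; Z[20]=4 scan→box=[20,24)
i=21: min(r-i=3, Z[1]=4)=3; Z[21]=3
i=22: min(r-i=2, Z[2]=3)=2; Z[22]=2
i=23: min(r-i=1, Z[3]=2)=1; Z[23]=1
i=24: outside box; Z[24]=0
i=25: outside box; Z[25]=0
i=26: outside box; Z[26]=1 scan→box=[26,27)
i=27: outside box; Z[27]=0

[28, 4, 3, 2, 1, 0, 1, 0, 0, 0, 1, 0, 6, 4, 3, 2, 1, 0, 0, 0, 4, 3, 2, 1, 0, 0, 1, 0]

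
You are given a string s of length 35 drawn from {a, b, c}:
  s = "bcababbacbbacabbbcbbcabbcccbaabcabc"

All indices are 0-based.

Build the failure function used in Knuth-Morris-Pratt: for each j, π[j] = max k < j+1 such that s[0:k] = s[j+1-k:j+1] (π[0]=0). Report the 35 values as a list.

π[0] = 0
j=1 s[j]='c': π[1]=0 (border '')
j=2 s[j]='a': π[2]=0 (border '')
j=3 s[j]='b': π[3]=1 (border 'b')
j=4 s[j]='a': k: 1→0; π[4]=0 (border '')
j=5 s[j]='b': π[5]=1 (border 'b')
j=6 s[j]='b': k: 1→0; π[6]=1 (border 'b')
j=7 s[j]='a': k: 1→0; π[7]=0 (border '')
j=8 s[j]='c': π[8]=0 (border '')
j=9 s[j]='b': π[9]=1 (border 'b')
j=10 s[j]='b': k: 1→0; π[10]=1 (border 'b')
j=11 s[j]='a': k: 1→0; π[11]=0 (border '')
j=12 s[j]='c': π[12]=0 (border '')
j=13 s[j]='a': π[13]=0 (border '')
j=14 s[j]='b': π[14]=1 (border 'b')
j=15 s[j]='b': k: 1→0; π[15]=1 (border 'b')
j=16 s[j]='b': k: 1→0; π[16]=1 (border 'b')
j=17 s[j]='c': π[17]=2 (border 'bc')
j=18 s[j]='b': k: 2→0; π[18]=1 (border 'b')
j=19 s[j]='b': k: 1→0; π[19]=1 (border 'b')
j=20 s[j]='c': π[20]=2 (border 'bc')
j=21 s[j]='a': π[21]=3 (border 'bca')
j=22 s[j]='b': π[22]=4 (border 'bcab')
j=23 s[j]='b': k: 4→1→0; π[23]=1 (border 'b')
j=24 s[j]='c': π[24]=2 (border 'bc')
j=25 s[j]='c': k: 2→0; π[25]=0 (border '')
j=26 s[j]='c': π[26]=0 (border '')
j=27 s[j]='b': π[27]=1 (border 'b')
j=28 s[j]='a': k: 1→0; π[28]=0 (border '')
j=29 s[j]='a': π[29]=0 (border '')
j=30 s[j]='b': π[30]=1 (border 'b')
j=31 s[j]='c': π[31]=2 (border 'bc')
j=32 s[j]='a': π[32]=3 (border 'bca')
j=33 s[j]='b': π[33]=4 (border 'bcab')
j=34 s[j]='c': k: 4→1; π[34]=2 (border 'bc')

[0, 0, 0, 1, 0, 1, 1, 0, 0, 1, 1, 0, 0, 0, 1, 1, 1, 2, 1, 1, 2, 3, 4, 1, 2, 0, 0, 1, 0, 0, 1, 2, 3, 4, 2]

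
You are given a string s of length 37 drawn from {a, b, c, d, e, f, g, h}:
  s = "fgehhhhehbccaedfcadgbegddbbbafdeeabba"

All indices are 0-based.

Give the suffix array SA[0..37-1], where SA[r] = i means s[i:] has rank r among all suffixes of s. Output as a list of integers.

[36, 33, 17, 12, 28, 35, 27, 34, 26, 25, 9, 20, 16, 11, 10, 24, 23, 30, 14, 18, 32, 13, 31, 21, 7, 2, 15, 29, 0, 19, 22, 1, 8, 6, 5, 4, 3]

rank→(start, suffix):
  0 → (36, 'a')
  1 → (33, 'abba')
  2 → (17, 'adgbegddbbbafdeeabba')
  3 → (12, 'aedfcadgbegddbbbafdeeabba')
  4 → (28, 'afdeeabba')
  5 → (35, 'ba')
  6 → (27, 'bafdeeabba')
  7 → (34, 'bba')
  8 → (26, 'bbafdeeabba')
  9 → (25, 'bbbafdeeabba')
  10 → (9, 'bccaedfcadgbegddbbbafdeeabba')
  11 → (20, 'begddbbbafdeeabba')
  12 → (16, 'cadgbegddbbbafdeeabba')
  13 → (11, 'caedfcadgbegddbbbafdeeabba')
  14 → (10, 'ccaedfcadgbegddbbbafdeeabba')
  15 → (24, 'dbbbafdeeabba')
  16 → (23, 'ddbbbafdeeabba')
  17 → (30, 'deeabba')
  18 → (14, 'dfcadgbegddbbbafdeeabba')
  19 → (18, 'dgbegddbbbafdeeabba')
  20 → (32, 'eabba')
  21 → (13, 'edfcadgbegddbbbafdeeabba')
  22 → (31, 'eeabba')
  23 → (21, 'egddbbbafdeeabba')
  24 → (7, 'ehbccaedfcadgbegddbbbafdeeabba')
  25 → (2, 'ehhhhehbccaedfcadgbegddbbbafdeeabba')
  26 → (15, 'fcadgbegddbbbafdeeabba')
  27 → (29, 'fdeeabba')
  28 → (0, 'fgehhhhehbccaedfcadgbegddbbbafdeeabba')
  29 → (19, 'gbegddbbbafdeeabba')
  30 → (22, 'gddbbbafdeeabba')
  31 → (1, 'gehhhhehbccaedfcadgbegddbbbafdeeabba')
  32 → (8, 'hbccaedfcadgbegddbbbafdeeabba')
  33 → (6, 'hehbccaedfcadgbegddbbbafdeeabba')
  34 → (5, 'hhehbccaedfcadgbegddbbbafdeeabba')
  35 → (4, 'hhhehbccaedfcadgbegddbbbafdeeabba')
  36 → (3, 'hhhhehbccaedfcadgbegddbbbafdeeabba')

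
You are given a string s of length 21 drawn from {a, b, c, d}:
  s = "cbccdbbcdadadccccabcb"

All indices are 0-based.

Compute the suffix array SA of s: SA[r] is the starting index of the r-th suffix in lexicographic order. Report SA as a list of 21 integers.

rank | idx | suffix
   0 |  17 | abcb
   1 |   9 | adadccccabcb
   2 |  11 | adccccabcb
   3 |  20 | b
   4 |   5 | bbcdadadccccabcb
   5 |  18 | bcb
   6 |   1 | bccdbbcdadadccccabcb
   7 |   6 | bcdadadccccabcb
   8 |  16 | cabcb
   9 |  19 | cb
  10 |   0 | cbccdbbcdadadccccabcb
  11 |  15 | ccabcb
  12 |  14 | cccabcb
  13 |  13 | ccccabcb
  14 |   2 | ccdbbcdadadccccabcb
  15 |   7 | cdadadccccabcb
  16 |   3 | cdbbcdadadccccabcb
  17 |   8 | dadadccccabcb
  18 |  10 | dadccccabcb
  19 |   4 | dbbcdadadccccabcb
  20 |  12 | dccccabcb

[17, 9, 11, 20, 5, 18, 1, 6, 16, 19, 0, 15, 14, 13, 2, 7, 3, 8, 10, 4, 12]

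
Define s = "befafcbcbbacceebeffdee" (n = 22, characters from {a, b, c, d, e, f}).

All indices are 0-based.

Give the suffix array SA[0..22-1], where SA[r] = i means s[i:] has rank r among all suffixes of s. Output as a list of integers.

[10, 3, 9, 8, 6, 0, 15, 7, 5, 11, 12, 19, 21, 14, 20, 13, 1, 16, 2, 4, 18, 17]

rank→(start, suffix):
  0 → (10, 'acceebeffdee')
  1 → (3, 'afcbcbbacceebeffdee')
  2 → (9, 'bacceebeffdee')
  3 → (8, 'bbacceebeffdee')
  4 → (6, 'bcbbacceebeffdee')
  5 → (0, 'befafcbcbbacceebeffdee')
  6 → (15, 'beffdee')
  7 → (7, 'cbbacceebeffdee')
  8 → (5, 'cbcbbacceebeffdee')
  9 → (11, 'cceebeffdee')
  10 → (12, 'ceebeffdee')
  11 → (19, 'dee')
  12 → (21, 'e')
  13 → (14, 'ebeffdee')
  14 → (20, 'ee')
  15 → (13, 'eebeffdee')
  16 → (1, 'efafcbcbbacceebeffdee')
  17 → (16, 'effdee')
  18 → (2, 'fafcbcbbacceebeffdee')
  19 → (4, 'fcbcbbacceebeffdee')
  20 → (18, 'fdee')
  21 → (17, 'ffdee')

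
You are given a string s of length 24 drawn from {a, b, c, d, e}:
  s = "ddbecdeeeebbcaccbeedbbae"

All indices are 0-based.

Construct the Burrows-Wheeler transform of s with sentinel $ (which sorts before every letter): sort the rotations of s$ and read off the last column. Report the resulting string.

rank  rotation                   last
    0  $ddbecdeeeebbcaccbeedbbae  e
    1  accbeedbbae$ddbecdeeeebbc  c
    2  ae$ddbecdeeeebbcaccbeedbb  b
    3  bae$ddbecdeeeebbcaccbeedb  b
    4  bbae$ddbecdeeeebbcaccbeed  d
    5  bbcaccbeedbbae$ddbecdeeee  e
    6  bcaccbeedbbae$ddbecdeeeeb  b
    7  becdeeeebbcaccbeedbbae$dd  d
    8  beedbbae$ddbecdeeeebbcacc  c
    9  caccbeedbbae$ddbecdeeeebb  b
   10  cbeedbbae$ddbecdeeeebbcac  c
   11  ccbeedbbae$ddbecdeeeebbca  a
   12  cdeeeebbcaccbeedbbae$ddbe  e
   13  dbbae$ddbecdeeeebbcaccbee  e
   14  dbecdeeeebbcaccbeedbbae$d  d
   15  ddbecdeeeebbcaccbeedbbae$  $
   16  deeeebbcaccbeedbbae$ddbec  c
   17  e$ddbecdeeeebbcaccbeedbba  a
   18  ebbcaccbeedbbae$ddbecdeee  e
   19  ecdeeeebbcaccbeedbbae$ddb  b
   20  edbbae$ddbecdeeeebbcaccbe  e
   21  eebbcaccbeedbbae$ddbecdee  e
   22  eedbbae$ddbecdeeeebbcaccb  b
   23  eeebbcaccbeedbbae$ddbecde  e
   24  eeeebbcaccbeedbbae$ddbecd  d

ecbbdebdcbcaeed$caebeebed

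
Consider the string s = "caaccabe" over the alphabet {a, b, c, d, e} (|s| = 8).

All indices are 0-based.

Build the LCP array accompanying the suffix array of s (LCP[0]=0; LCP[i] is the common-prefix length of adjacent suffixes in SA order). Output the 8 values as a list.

[0, 1, 1, 0, 0, 2, 1, 0]

rank | idx | suffix
   0 |   1 | aaccabe
   1 |   5 | abe
   2 |   2 | accabe
   3 |   6 | be
   4 |   0 | caaccabe
   5 |   4 | cabe
   6 |   3 | ccabe
   7 |   7 | e

SA = [1, 5, 2, 6, 0, 4, 3, 7]
rank  pair      lcp
   1  s[1:],s[5:]  1  'a'
   2  s[5:],s[2:]  1  'a'
   3  s[2:],s[6:]  0  ''
   4  s[6:],s[0:]  0  ''
   5  s[0:],s[4:]  2  'ca'
   6  s[4:],s[3:]  1  'c'
   7  s[3:],s[7:]  0  ''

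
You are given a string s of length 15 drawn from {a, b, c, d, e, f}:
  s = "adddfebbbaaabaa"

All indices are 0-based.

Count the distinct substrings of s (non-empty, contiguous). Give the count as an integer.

rank→(start, suffix):
  0 → (14, 'a')
  1 → (13, 'aa')
  2 → (9, 'aaabaa')
  3 → (10, 'aabaa')
  4 → (11, 'abaa')
  5 → (0, 'adddfebbbaaabaa')
  6 → (12, 'baa')
  7 → (8, 'baaabaa')
  8 → (7, 'bbaaabaa')
  9 → (6, 'bbbaaabaa')
  10 → (1, 'dddfebbbaaabaa')
  11 → (2, 'ddfebbbaaabaa')
  12 → (3, 'dfebbbaaabaa')
  13 → (5, 'ebbbaaabaa')
  14 → (4, 'febbbaaabaa')

SA = [14, 13, 9, 10, 11, 0, 12, 8, 7, 6, 1, 2, 3, 5, 4]
[i] adj suffixes → lcp
  [1] 14/13 → 1 ('a')
  [2] 13/9 → 2 ('aa')
  [3] 9/10 → 2 ('aa')
  [4] 10/11 → 1 ('a')
  [5] 11/0 → 1 ('a')
  [6] 0/12 → 0 ('')
  [7] 12/8 → 3 ('baa')
  [8] 8/7 → 1 ('b')
  [9] 7/6 → 2 ('bb')
  [10] 6/1 → 0 ('')
  [11] 1/2 → 2 ('dd')
  [12] 2/3 → 1 ('d')
  [13] 3/5 → 0 ('')
  [14] 5/4 → 0 ('')

n(n+1)/2 = 15·16/2 = 120
Σ LCP = 0 + 1 + 2 + 2 + 1 + 1 + 0 + 3 + 1 + 2 + 0 + 2 + 1 + 0 + 0 = 16
distinct = 120 − 16 = 104

104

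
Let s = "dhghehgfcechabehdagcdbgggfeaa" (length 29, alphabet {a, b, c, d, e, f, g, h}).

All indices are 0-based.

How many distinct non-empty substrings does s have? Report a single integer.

410

sorted suffixes:
  #0 SA[0]=28  'a'
  #1 SA[1]=27  'aa'
  #2 SA[2]=12  'abehdagcdbgggfeaa'
  #3 SA[3]=17  'agcdbgggfeaa'
  #4 SA[4]=13  'behdagcdbgggfeaa'
  #5 SA[5]=21  'bgggfeaa'
  #6 SA[6]=19  'cdbgggfeaa'
  #7 SA[7]=8  'cechabehdagcdbgggfeaa'
  #8 SA[8]=10  'chabehdagcdbgggfeaa'
  #9 SA[9]=16  'dagcdbgggfeaa'
  #10 SA[10]=20  'dbgggfeaa'
  #11 SA[11]=0  'dhghehgfcechabehdagcdbgggfeaa'
  #12 SA[12]=26  'eaa'
  #13 SA[13]=9  'echabehdagcdbgggfeaa'
  #14 SA[14]=14  'ehdagcdbgggfeaa'
  #15 SA[15]=4  'ehgfcechabehdagcdbgggfeaa'
  #16 SA[16]=7  'fcechabehdagcdbgggfeaa'
  #17 SA[17]=25  'feaa'
  #18 SA[18]=18  'gcdbgggfeaa'
  #19 SA[19]=6  'gfcechabehdagcdbgggfeaa'
  #20 SA[20]=24  'gfeaa'
  #21 SA[21]=23  'ggfeaa'
  #22 SA[22]=22  'gggfeaa'
  #23 SA[23]=2  'ghehgfcechabehdagcdbgggfeaa'
  #24 SA[24]=11  'habehdagcdbgggfeaa'
  #25 SA[25]=15  'hdagcdbgggfeaa'
  #26 SA[26]=3  'hehgfcechabehdagcdbgggfeaa'
  #27 SA[27]=5  'hgfcechabehdagcdbgggfeaa'
  #28 SA[28]=1  'hghehgfcechabehdagcdbgggfeaa'

SA = [28, 27, 12, 17, 13, 21, 19, 8, 10, 16, 20, 0, 26, 9, 14, 4, 7, 25, 18, 6, 24, 23, 22, 2, 11, 15, 3, 5, 1]
i: (SA[i-1],SA[i]) lcp shared
  1: (28,27) 1 'a'
  2: (27,12) 1 'a'
  3: (12,17) 1 'a'
  4: (17,13) 0 ''
  5: (13,21) 1 'b'
  6: (21,19) 0 ''
  7: (19,8) 1 'c'
  8: (8,10) 1 'c'
  9: (10,16) 0 ''
  10: (16,20) 1 'd'
  11: (20,0) 1 'd'
  12: (0,26) 0 ''
  13: (26,9) 1 'e'
  14: (9,14) 1 'e'
  15: (14,4) 2 'eh'
  16: (4,7) 0 ''
  17: (7,25) 1 'f'
  18: (25,18) 0 ''
  19: (18,6) 1 'g'
  20: (6,24) 2 'gf'
  21: (24,23) 1 'g'
  22: (23,22) 2 'gg'
  23: (22,2) 1 'g'
  24: (2,11) 0 ''
  25: (11,15) 1 'h'
  26: (15,3) 1 'h'
  27: (3,5) 1 'h'
  28: (5,1) 2 'hg'

n(n+1)/2 = 29·30/2 = 435
Σ LCP = 0 + 1 + 1 + 1 + 0 + 1 + 0 + 1 + 1 + 0 + 1 + 1 + 0 + 1 + 1 + 2 + 0 + 1 + 0 + 1 + 2 + 1 + 2 + 1 + 0 + 1 + 1 + 1 + 2 = 25
distinct = 435 − 25 = 410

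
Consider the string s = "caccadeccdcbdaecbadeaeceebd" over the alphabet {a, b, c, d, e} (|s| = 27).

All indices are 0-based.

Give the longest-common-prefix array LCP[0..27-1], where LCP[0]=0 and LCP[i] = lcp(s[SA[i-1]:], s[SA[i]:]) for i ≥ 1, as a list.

sorted suffixes:
  #0 SA[0]=1  'accadeccdcbdaecbadeaeceebd'
  #1 SA[1]=17  'adeaeceebd'
  #2 SA[2]=4  'adeccdcbdaecbadeaeceebd'
  #3 SA[3]=13  'aecbadeaeceebd'
  #4 SA[4]=20  'aeceebd'
  #5 SA[5]=16  'badeaeceebd'
  #6 SA[6]=25  'bd'
  #7 SA[7]=11  'bdaecbadeaeceebd'
  #8 SA[8]=0  'caccadeccdcbdaecbadeaeceebd'
  #9 SA[9]=3  'cadeccdcbdaecbadeaeceebd'
  #10 SA[10]=15  'cbadeaeceebd'
  #11 SA[11]=10  'cbdaecbadeaeceebd'
  #12 SA[12]=2  'ccadeccdcbdaecbadeaeceebd'
  #13 SA[13]=7  'ccdcbdaecbadeaeceebd'
  #14 SA[14]=8  'cdcbdaecbadeaeceebd'
  #15 SA[15]=22  'ceebd'
  #16 SA[16]=26  'd'
  #17 SA[17]=12  'daecbadeaeceebd'
  #18 SA[18]=9  'dcbdaecbadeaeceebd'
  #19 SA[19]=18  'deaeceebd'
  #20 SA[20]=5  'deccdcbdaecbadeaeceebd'
  #21 SA[21]=19  'eaeceebd'
  #22 SA[22]=24  'ebd'
  #23 SA[23]=14  'ecbadeaeceebd'
  #24 SA[24]=6  'eccdcbdaecbadeaeceebd'
  #25 SA[25]=21  'eceebd'
  #26 SA[26]=23  'eebd'

SA = [1, 17, 4, 13, 20, 16, 25, 11, 0, 3, 15, 10, 2, 7, 8, 22, 26, 12, 9, 18, 5, 19, 24, 14, 6, 21, 23]
i: (SA[i-1],SA[i]) lcp shared
  1: (1,17) 1 'a'
  2: (17,4) 3 'ade'
  3: (4,13) 1 'a'
  4: (13,20) 3 'aec'
  5: (20,16) 0 ''
  6: (16,25) 1 'b'
  7: (25,11) 2 'bd'
  8: (11,0) 0 ''
  9: (0,3) 2 'ca'
  10: (3,15) 1 'c'
  11: (15,10) 2 'cb'
  12: (10,2) 1 'c'
  13: (2,7) 2 'cc'
  14: (7,8) 1 'c'
  15: (8,22) 1 'c'
  16: (22,26) 0 ''
  17: (26,12) 1 'd'
  18: (12,9) 1 'd'
  19: (9,18) 1 'd'
  20: (18,5) 2 'de'
  21: (5,19) 0 ''
  22: (19,24) 1 'e'
  23: (24,14) 1 'e'
  24: (14,6) 2 'ec'
  25: (6,21) 2 'ec'
  26: (21,23) 1 'e'

[0, 1, 3, 1, 3, 0, 1, 2, 0, 2, 1, 2, 1, 2, 1, 1, 0, 1, 1, 1, 2, 0, 1, 1, 2, 2, 1]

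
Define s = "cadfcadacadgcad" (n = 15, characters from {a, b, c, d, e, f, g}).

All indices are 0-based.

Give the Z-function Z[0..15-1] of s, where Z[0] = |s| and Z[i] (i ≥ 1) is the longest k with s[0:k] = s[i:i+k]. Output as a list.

Z[0]=15
i=1: fresh scan; Z[1]=0
i=2: fresh scan; Z[2]=0
i=3: fresh scan; Z[3]=0
i=4: fresh scan; Z[4]=3 scan→box=[4,7)
i=5: min(r-i=2, Z[1]=0)=0; Z[5]=0
i=6: min(r-i=1, Z[2]=0)=0; Z[6]=0
i=7: fresh scan; Z[7]=0
i=8: fresh scan; Z[8]=3 scan→box=[8,11)
i=9: min(r-i=2, Z[1]=0)=0; Z[9]=0
i=10: min(r-i=1, Z[2]=0)=0; Z[10]=0
i=11: fresh scan; Z[11]=0
i=12: fresh scan; Z[12]=3 scan→box=[12,15)
i=13: min(r-i=2, Z[1]=0)=0; Z[13]=0
i=14: min(r-i=1, Z[2]=0)=0; Z[14]=0

[15, 0, 0, 0, 3, 0, 0, 0, 3, 0, 0, 0, 3, 0, 0]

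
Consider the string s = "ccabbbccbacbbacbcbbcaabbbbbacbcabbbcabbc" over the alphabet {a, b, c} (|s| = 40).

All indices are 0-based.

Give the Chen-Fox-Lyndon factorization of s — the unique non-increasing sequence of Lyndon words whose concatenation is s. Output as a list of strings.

emit factor 1: 'c' (i=0, period=1)
emit factor 2: 'c' (i=1, period=1)
emit factor 3: 'abbbccbacbbacbcbbc' (i=2, period=18)
emit factor 4: 'aabbbbbacbcabbbcabbc' (i=20, period=20)

["c", "c", "abbbccbacbbacbcbbc", "aabbbbbacbcabbbcabbc"]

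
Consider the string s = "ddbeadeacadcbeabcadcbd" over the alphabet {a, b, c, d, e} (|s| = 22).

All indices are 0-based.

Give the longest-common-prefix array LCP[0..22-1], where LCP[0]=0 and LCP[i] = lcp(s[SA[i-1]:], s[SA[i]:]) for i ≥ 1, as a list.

[0, 1, 1, 4, 2, 0, 1, 1, 3, 0, 5, 1, 2, 0, 1, 1, 3, 1, 1, 0, 2, 2]

sorted suffixes:
  #0 SA[0]=14  'abcadcbd'
  #1 SA[1]=7  'acadcbeabcadcbd'
  #2 SA[2]=17  'adcbd'
  #3 SA[3]=9  'adcbeabcadcbd'
  #4 SA[4]=4  'adeacadcbeabcadcbd'
  #5 SA[5]=15  'bcadcbd'
  #6 SA[6]=20  'bd'
  #7 SA[7]=12  'beabcadcbd'
  #8 SA[8]=2  'beadeacadcbeabcadcbd'
  #9 SA[9]=16  'cadcbd'
  #10 SA[10]=8  'cadcbeabcadcbd'
  #11 SA[11]=19  'cbd'
  #12 SA[12]=11  'cbeabcadcbd'
  #13 SA[13]=21  'd'
  #14 SA[14]=1  'dbeadeacadcbeabcadcbd'
  #15 SA[15]=18  'dcbd'
  #16 SA[16]=10  'dcbeabcadcbd'
  #17 SA[17]=0  'ddbeadeacadcbeabcadcbd'
  #18 SA[18]=5  'deacadcbeabcadcbd'
  #19 SA[19]=13  'eabcadcbd'
  #20 SA[20]=6  'eacadcbeabcadcbd'
  #21 SA[21]=3  'eadeacadcbeabcadcbd'

SA = [14, 7, 17, 9, 4, 15, 20, 12, 2, 16, 8, 19, 11, 21, 1, 18, 10, 0, 5, 13, 6, 3]
[i] adj suffixes → lcp
  [1] 14/7 → 1 ('a')
  [2] 7/17 → 1 ('a')
  [3] 17/9 → 4 ('adcb')
  [4] 9/4 → 2 ('ad')
  [5] 4/15 → 0 ('')
  [6] 15/20 → 1 ('b')
  [7] 20/12 → 1 ('b')
  [8] 12/2 → 3 ('bea')
  [9] 2/16 → 0 ('')
  [10] 16/8 → 5 ('cadcb')
  [11] 8/19 → 1 ('c')
  [12] 19/11 → 2 ('cb')
  [13] 11/21 → 0 ('')
  [14] 21/1 → 1 ('d')
  [15] 1/18 → 1 ('d')
  [16] 18/10 → 3 ('dcb')
  [17] 10/0 → 1 ('d')
  [18] 0/5 → 1 ('d')
  [19] 5/13 → 0 ('')
  [20] 13/6 → 2 ('ea')
  [21] 6/3 → 2 ('ea')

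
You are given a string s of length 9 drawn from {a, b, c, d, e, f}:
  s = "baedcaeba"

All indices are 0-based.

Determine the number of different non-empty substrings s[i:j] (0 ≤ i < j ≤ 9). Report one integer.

39

rank→(start, suffix):
  0 → (8, 'a')
  1 → (5, 'aeba')
  2 → (1, 'aedcaeba')
  3 → (7, 'ba')
  4 → (0, 'baedcaeba')
  5 → (4, 'caeba')
  6 → (3, 'dcaeba')
  7 → (6, 'eba')
  8 → (2, 'edcaeba')

SA = [8, 5, 1, 7, 0, 4, 3, 6, 2]
rank  pair      lcp
   1  s[8:],s[5:]  1  'a'
   2  s[5:],s[1:]  2  'ae'
   3  s[1:],s[7:]  0  ''
   4  s[7:],s[0:]  2  'ba'
   5  s[0:],s[4:]  0  ''
   6  s[4:],s[3:]  0  ''
   7  s[3:],s[6:]  0  ''
   8  s[6:],s[2:]  1  'e'

n(n+1)/2 = 9·10/2 = 45
Σ LCP = 0 + 1 + 2 + 0 + 2 + 0 + 0 + 0 + 1 = 6
distinct = 45 − 6 = 39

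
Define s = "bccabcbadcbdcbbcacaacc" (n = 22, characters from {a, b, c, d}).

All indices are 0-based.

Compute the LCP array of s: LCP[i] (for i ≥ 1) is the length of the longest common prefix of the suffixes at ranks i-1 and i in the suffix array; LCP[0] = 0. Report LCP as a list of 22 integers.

sorted suffixes:
  #0 SA[0]=18  'aacc'
  #1 SA[1]=3  'abcbadcbdcbbcacaacc'
  #2 SA[2]=16  'acaacc'
  #3 SA[3]=19  'acc'
  #4 SA[4]=7  'adcbdcbbcacaacc'
  #5 SA[5]=6  'badcbdcbbcacaacc'
  #6 SA[6]=13  'bbcacaacc'
  #7 SA[7]=14  'bcacaacc'
  #8 SA[8]=4  'bcbadcbdcbbcacaacc'
  #9 SA[9]=0  'bccabcbadcbdcbbcacaacc'
  #10 SA[10]=10  'bdcbbcacaacc'
  #11 SA[11]=21  'c'
  #12 SA[12]=17  'caacc'
  #13 SA[13]=2  'cabcbadcbdcbbcacaacc'
  #14 SA[14]=15  'cacaacc'
  #15 SA[15]=5  'cbadcbdcbbcacaacc'
  #16 SA[16]=12  'cbbcacaacc'
  #17 SA[17]=9  'cbdcbbcacaacc'
  #18 SA[18]=20  'cc'
  #19 SA[19]=1  'ccabcbadcbdcbbcacaacc'
  #20 SA[20]=11  'dcbbcacaacc'
  #21 SA[21]=8  'dcbdcbbcacaacc'

SA = [18, 3, 16, 19, 7, 6, 13, 14, 4, 0, 10, 21, 17, 2, 15, 5, 12, 9, 20, 1, 11, 8]
rank  pair      lcp
   1  s[18:],s[3:]  1  'a'
   2  s[3:],s[16:]  1  'a'
   3  s[16:],s[19:]  2  'ac'
   4  s[19:],s[7:]  1  'a'
   5  s[7:],s[6:]  0  ''
   6  s[6:],s[13:]  1  'b'
   7  s[13:],s[14:]  1  'b'
   8  s[14:],s[4:]  2  'bc'
   9  s[4:],s[0:]  2  'bc'
  10  s[0:],s[10:]  1  'b'
  11  s[10:],s[21:]  0  ''
  12  s[21:],s[17:]  1  'c'
  13  s[17:],s[2:]  2  'ca'
  14  s[2:],s[15:]  2  'ca'
  15  s[15:],s[5:]  1  'c'
  16  s[5:],s[12:]  2  'cb'
  17  s[12:],s[9:]  2  'cb'
  18  s[9:],s[20:]  1  'c'
  19  s[20:],s[1:]  2  'cc'
  20  s[1:],s[11:]  0  ''
  21  s[11:],s[8:]  3  'dcb'

[0, 1, 1, 2, 1, 0, 1, 1, 2, 2, 1, 0, 1, 2, 2, 1, 2, 2, 1, 2, 0, 3]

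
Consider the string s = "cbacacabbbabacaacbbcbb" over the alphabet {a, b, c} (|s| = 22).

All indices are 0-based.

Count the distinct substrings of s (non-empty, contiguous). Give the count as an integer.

rank→(start, suffix):
  0 → (14, 'aacbbcbb')
  1 → (10, 'abacaacbbcbb')
  2 → (6, 'abbbabacaacbbcbb')
  3 → (12, 'acaacbbcbb')
  4 → (4, 'acabbbabacaacbbcbb')
  5 → (2, 'acacabbbabacaacbbcbb')
  6 → (15, 'acbbcbb')
  7 → (21, 'b')
  8 → (9, 'babacaacbbcbb')
  9 → (11, 'bacaacbbcbb')
  10 → (1, 'bacacabbbabacaacbbcbb')
  11 → (20, 'bb')
  12 → (8, 'bbabacaacbbcbb')
  13 → (7, 'bbbabacaacbbcbb')
  14 → (17, 'bbcbb')
  15 → (18, 'bcbb')
  16 → (13, 'caacbbcbb')
  17 → (5, 'cabbbabacaacbbcbb')
  18 → (3, 'cacabbbabacaacbbcbb')
  19 → (0, 'cbacacabbbabacaacbbcbb')
  20 → (19, 'cbb')
  21 → (16, 'cbbcbb')

SA = [14, 10, 6, 12, 4, 2, 15, 21, 9, 11, 1, 20, 8, 7, 17, 18, 13, 5, 3, 0, 19, 16]
rank  pair      lcp
   1  s[14:],s[10:]  1  'a'
   2  s[10:],s[6:]  2  'ab'
   3  s[6:],s[12:]  1  'a'
   4  s[12:],s[4:]  3  'aca'
   5  s[4:],s[2:]  3  'aca'
   6  s[2:],s[15:]  2  'ac'
   7  s[15:],s[21:]  0  ''
   8  s[21:],s[9:]  1  'b'
   9  s[9:],s[11:]  2  'ba'
  10  s[11:],s[1:]  4  'baca'
  11  s[1:],s[20:]  1  'b'
  12  s[20:],s[8:]  2  'bb'
  13  s[8:],s[7:]  2  'bb'
  14  s[7:],s[17:]  2  'bb'
  15  s[17:],s[18:]  1  'b'
  16  s[18:],s[13:]  0  ''
  17  s[13:],s[5:]  2  'ca'
  18  s[5:],s[3:]  2  'ca'
  19  s[3:],s[0:]  1  'c'
  20  s[0:],s[19:]  2  'cb'
  21  s[19:],s[16:]  3  'cbb'

n(n+1)/2 = 22·23/2 = 253
Σ LCP = 0 + 1 + 2 + 1 + 3 + 3 + 2 + 0 + 1 + 2 + 4 + 1 + 2 + 2 + 2 + 1 + 0 + 2 + 2 + 1 + 2 + 3 = 37
distinct = 253 − 37 = 216

216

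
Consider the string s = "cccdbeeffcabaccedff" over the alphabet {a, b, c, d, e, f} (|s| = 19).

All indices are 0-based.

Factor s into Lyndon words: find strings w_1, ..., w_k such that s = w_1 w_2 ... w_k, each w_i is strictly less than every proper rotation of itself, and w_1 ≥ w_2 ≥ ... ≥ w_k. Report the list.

["cccd", "beeffc", "abaccedff"]

emit factor 1: 'cccd' (i=0, period=4)
emit factor 2: 'beeffc' (i=4, period=6)
emit factor 3: 'abaccedff' (i=10, period=9)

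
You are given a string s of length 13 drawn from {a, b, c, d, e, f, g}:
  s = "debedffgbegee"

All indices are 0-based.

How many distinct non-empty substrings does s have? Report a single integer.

rank→(start, suffix):
  0 → (2, 'bedffgbegee')
  1 → (8, 'begee')
  2 → (0, 'debedffgbegee')
  3 → (4, 'dffgbegee')
  4 → (12, 'e')
  5 → (1, 'ebedffgbegee')
  6 → (3, 'edffgbegee')
  7 → (11, 'ee')
  8 → (9, 'egee')
  9 → (5, 'ffgbegee')
  10 → (6, 'fgbegee')
  11 → (7, 'gbegee')
  12 → (10, 'gee')

SA = [2, 8, 0, 4, 12, 1, 3, 11, 9, 5, 6, 7, 10]
[i] adj suffixes → lcp
  [1] 2/8 → 2 ('be')
  [2] 8/0 → 0 ('')
  [3] 0/4 → 1 ('d')
  [4] 4/12 → 0 ('')
  [5] 12/1 → 1 ('e')
  [6] 1/3 → 1 ('e')
  [7] 3/11 → 1 ('e')
  [8] 11/9 → 1 ('e')
  [9] 9/5 → 0 ('')
  [10] 5/6 → 1 ('f')
  [11] 6/7 → 0 ('')
  [12] 7/10 → 1 ('g')

n(n+1)/2 = 13·14/2 = 91
Σ LCP = 0 + 2 + 0 + 1 + 0 + 1 + 1 + 1 + 1 + 0 + 1 + 0 + 1 = 9
distinct = 91 − 9 = 82

82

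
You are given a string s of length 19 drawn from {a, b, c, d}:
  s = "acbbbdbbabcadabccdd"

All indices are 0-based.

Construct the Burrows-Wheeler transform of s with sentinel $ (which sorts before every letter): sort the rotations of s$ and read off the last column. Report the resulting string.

rank  rotation              last
    0  $acbbbdbbabcadabccdd  d
    1  abcadabccdd$acbbbdbb  b
    2  abccdd$acbbbdbbabcad  d
    3  acbbbdbbabcadabccdd$  $
    4  adabccdd$acbbbdbbabc  c
    5  babcadabccdd$acbbbdb  b
    6  bbabcadabccdd$acbbbd  d
    7  bbbdbbabcadabccdd$ac  c
    8  bbdbbabcadabccdd$acb  b
    9  bcadabccdd$acbbbdbba  a
   10  bccdd$acbbbdbbabcada  a
   11  bdbbabcadabccdd$acbb  b
   12  cadabccdd$acbbbdbbab  b
   13  cbbbdbbabcadabccdd$a  a
   14  ccdd$acbbbdbbabcadab  b
   15  cdd$acbbbdbbabcadabc  c
   16  d$acbbbdbbabcadabccd  d
   17  dabccdd$acbbbdbbabca  a
   18  dbbabcadabccdd$acbbb  b
   19  dd$acbbbdbbabcadabcc  c

dbd$cbdcbaabbabcdabc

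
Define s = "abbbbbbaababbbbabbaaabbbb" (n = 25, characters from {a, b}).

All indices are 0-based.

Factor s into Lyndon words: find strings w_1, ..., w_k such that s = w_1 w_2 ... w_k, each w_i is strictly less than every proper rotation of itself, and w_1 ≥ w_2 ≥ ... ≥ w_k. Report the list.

["abbbbbb", "aababbbbabb", "aaabbbb"]

emit factor 1: 'abbbbbb' (i=0, period=7)
emit factor 2: 'aababbbbabb' (i=7, period=11)
emit factor 3: 'aaabbbb' (i=18, period=7)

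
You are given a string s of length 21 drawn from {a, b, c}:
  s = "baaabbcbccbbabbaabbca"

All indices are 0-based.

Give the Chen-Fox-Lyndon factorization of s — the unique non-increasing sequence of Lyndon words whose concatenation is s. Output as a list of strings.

["b", "aaabbcbccbbabbaabbc", "a"]

emit factor 1: 'b' (i=0, period=1)
emit factor 2: 'aaabbcbccbbabbaabbc' (i=1, period=19)
emit factor 3: 'a' (i=20, period=1)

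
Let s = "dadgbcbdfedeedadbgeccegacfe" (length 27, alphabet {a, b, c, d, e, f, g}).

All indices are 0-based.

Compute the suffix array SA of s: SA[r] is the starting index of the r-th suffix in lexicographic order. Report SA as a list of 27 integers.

[23, 14, 1, 4, 6, 16, 5, 19, 20, 24, 13, 0, 15, 10, 7, 2, 26, 18, 12, 9, 11, 21, 25, 8, 22, 3, 17]

sorted suffixes:
  #0 SA[0]=23  'acfe'
  #1 SA[1]=14  'adbgeccegacfe'
  #2 SA[2]=1  'adgbcbdfedeedadbgeccegacfe'
  #3 SA[3]=4  'bcbdfedeedadbgeccegacfe'
  #4 SA[4]=6  'bdfedeedadbgeccegacfe'
  #5 SA[5]=16  'bgeccegacfe'
  #6 SA[6]=5  'cbdfedeedadbgeccegacfe'
  #7 SA[7]=19  'ccegacfe'
  #8 SA[8]=20  'cegacfe'
  #9 SA[9]=24  'cfe'
  #10 SA[10]=13  'dadbgeccegacfe'
  #11 SA[11]=0  'dadgbcbdfedeedadbgeccegacfe'
  #12 SA[12]=15  'dbgeccegacfe'
  #13 SA[13]=10  'deedadbgeccegacfe'
  #14 SA[14]=7  'dfedeedadbgeccegacfe'
  #15 SA[15]=2  'dgbcbdfedeedadbgeccegacfe'
  #16 SA[16]=26  'e'
  #17 SA[17]=18  'eccegacfe'
  #18 SA[18]=12  'edadbgeccegacfe'
  #19 SA[19]=9  'edeedadbgeccegacfe'
  #20 SA[20]=11  'eedadbgeccegacfe'
  #21 SA[21]=21  'egacfe'
  #22 SA[22]=25  'fe'
  #23 SA[23]=8  'fedeedadbgeccegacfe'
  #24 SA[24]=22  'gacfe'
  #25 SA[25]=3  'gbcbdfedeedadbgeccegacfe'
  #26 SA[26]=17  'geccegacfe'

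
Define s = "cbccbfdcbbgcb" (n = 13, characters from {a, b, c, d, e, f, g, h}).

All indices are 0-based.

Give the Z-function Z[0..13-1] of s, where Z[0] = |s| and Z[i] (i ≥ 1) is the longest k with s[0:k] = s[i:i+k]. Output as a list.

[13, 0, 1, 2, 0, 0, 0, 2, 0, 0, 0, 2, 0]

Z[0]=13
i=1: fresh scan; Z[1]=0
i=2: fresh scan; Z[2]=1 extend→box=[2,3)
i=3: fresh scan; Z[3]=2 extend→box=[3,5)
i=4: min(r-i=1, Z[1]=0)=0; Z[4]=0
i=5: fresh scan; Z[5]=0
i=6: fresh scan; Z[6]=0
i=7: fresh scan; Z[7]=2 extend→box=[7,9)
i=8: min(r-i=1, Z[1]=0)=0; Z[8]=0
i=9: fresh scan; Z[9]=0
i=10: fresh scan; Z[10]=0
i=11: fresh scan; Z[11]=2 extend→box=[11,13)
i=12: min(r-i=1, Z[1]=0)=0; Z[12]=0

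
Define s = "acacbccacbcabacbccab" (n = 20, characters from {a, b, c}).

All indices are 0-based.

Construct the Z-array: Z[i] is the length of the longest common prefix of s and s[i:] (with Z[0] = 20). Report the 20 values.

Z[0]=20
i=1: fresh scan; Z[1]=0
i=2: fresh scan; Z[2]=2 extend→box=[2,4)
i=3: min(r-i=1, Z[1]=0)=0; Z[3]=0
i=4: fresh scan; Z[4]=0
i=5: fresh scan; Z[5]=0
i=6: fresh scan; Z[6]=0
i=7: fresh scan; Z[7]=2 extend→box=[7,9)
i=8: min(r-i=1, Z[1]=0)=0; Z[8]=0
i=9: fresh scan; Z[9]=0
i=10: fresh scan; Z[10]=0
i=11: fresh scan; Z[11]=1 extend→box=[11,12)
i=12: fresh scan; Z[12]=0
i=13: fresh scan; Z[13]=2 extend→box=[13,15)
i=14: min(r-i=1, Z[1]=0)=0; Z[14]=0
i=15: fresh scan; Z[15]=0
i=16: fresh scan; Z[16]=0
i=17: fresh scan; Z[17]=0
i=18: fresh scan; Z[18]=1 extend→box=[18,19)
i=19: fresh scan; Z[19]=0

[20, 0, 2, 0, 0, 0, 0, 2, 0, 0, 0, 1, 0, 2, 0, 0, 0, 0, 1, 0]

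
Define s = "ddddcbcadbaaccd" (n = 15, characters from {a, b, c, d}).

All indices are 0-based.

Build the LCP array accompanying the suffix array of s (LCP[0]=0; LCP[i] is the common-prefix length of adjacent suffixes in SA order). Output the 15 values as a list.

[0, 1, 1, 0, 1, 0, 1, 1, 1, 0, 1, 1, 1, 2, 3]

sorted suffixes:
  #0 SA[0]=10  'aaccd'
  #1 SA[1]=11  'accd'
  #2 SA[2]=7  'adbaaccd'
  #3 SA[3]=9  'baaccd'
  #4 SA[4]=5  'bcadbaaccd'
  #5 SA[5]=6  'cadbaaccd'
  #6 SA[6]=4  'cbcadbaaccd'
  #7 SA[7]=12  'ccd'
  #8 SA[8]=13  'cd'
  #9 SA[9]=14  'd'
  #10 SA[10]=8  'dbaaccd'
  #11 SA[11]=3  'dcbcadbaaccd'
  #12 SA[12]=2  'ddcbcadbaaccd'
  #13 SA[13]=1  'dddcbcadbaaccd'
  #14 SA[14]=0  'ddddcbcadbaaccd'

SA = [10, 11, 7, 9, 5, 6, 4, 12, 13, 14, 8, 3, 2, 1, 0]
rank  pair      lcp
   1  s[10:],s[11:]  1  'a'
   2  s[11:],s[7:]  1  'a'
   3  s[7:],s[9:]  0  ''
   4  s[9:],s[5:]  1  'b'
   5  s[5:],s[6:]  0  ''
   6  s[6:],s[4:]  1  'c'
   7  s[4:],s[12:]  1  'c'
   8  s[12:],s[13:]  1  'c'
   9  s[13:],s[14:]  0  ''
  10  s[14:],s[8:]  1  'd'
  11  s[8:],s[3:]  1  'd'
  12  s[3:],s[2:]  1  'd'
  13  s[2:],s[1:]  2  'dd'
  14  s[1:],s[0:]  3  'ddd'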